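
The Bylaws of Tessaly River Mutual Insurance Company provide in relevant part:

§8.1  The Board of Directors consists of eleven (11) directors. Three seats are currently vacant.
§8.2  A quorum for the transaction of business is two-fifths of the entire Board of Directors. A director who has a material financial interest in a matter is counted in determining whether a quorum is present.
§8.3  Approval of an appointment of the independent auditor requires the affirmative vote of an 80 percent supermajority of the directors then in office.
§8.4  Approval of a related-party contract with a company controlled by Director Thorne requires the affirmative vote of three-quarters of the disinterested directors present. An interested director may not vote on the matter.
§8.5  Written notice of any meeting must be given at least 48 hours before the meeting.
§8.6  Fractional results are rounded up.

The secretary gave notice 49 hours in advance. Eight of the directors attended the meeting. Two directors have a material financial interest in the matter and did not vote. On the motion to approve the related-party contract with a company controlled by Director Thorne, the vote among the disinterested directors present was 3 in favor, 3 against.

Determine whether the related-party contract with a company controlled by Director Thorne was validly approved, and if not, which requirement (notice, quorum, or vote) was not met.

Notice: 49 hours given; 48 required (49 ≥ 48). Satisfied.
Quorum: 8 present (interested directors count toward quorum); quorum is 5. Satisfied.
Vote: the related-party contract with a company controlled by Director Thorne requires three-fourths of the disinterested directors present (8 − 2 = 6). 3/4 of 6 = 4.50, rounded up to 5, so 5 affirmative votes are needed; 3 voted in favor. Not satisfied.

Invalid — vote requirement not satisfied.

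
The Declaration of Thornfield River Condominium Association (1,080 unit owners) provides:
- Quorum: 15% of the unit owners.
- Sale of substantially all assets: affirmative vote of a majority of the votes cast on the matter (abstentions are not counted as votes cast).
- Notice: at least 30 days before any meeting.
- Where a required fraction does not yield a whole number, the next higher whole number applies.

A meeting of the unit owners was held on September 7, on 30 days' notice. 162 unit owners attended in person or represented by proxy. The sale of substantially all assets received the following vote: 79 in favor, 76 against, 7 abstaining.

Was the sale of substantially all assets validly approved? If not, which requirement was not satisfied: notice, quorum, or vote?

Valid — all requirements satisfied.

Notice: 30 days given; 30 required. Satisfied.
Quorum: 15% of 1,080 = 162; 162 present. Satisfied.
Vote: requires a majority of the votes cast (162 − 7 abstaining = 155); a majority of 155 is 78, so 78 needed; 79 in favor. Satisfied.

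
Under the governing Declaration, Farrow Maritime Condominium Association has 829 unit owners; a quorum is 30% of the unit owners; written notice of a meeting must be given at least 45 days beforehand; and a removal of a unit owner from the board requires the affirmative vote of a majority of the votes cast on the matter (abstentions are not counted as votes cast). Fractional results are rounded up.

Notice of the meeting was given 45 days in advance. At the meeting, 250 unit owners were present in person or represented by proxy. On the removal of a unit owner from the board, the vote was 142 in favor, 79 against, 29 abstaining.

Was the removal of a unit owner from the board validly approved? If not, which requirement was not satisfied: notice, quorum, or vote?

Notice: 45 days given; 45 required. Satisfied.
Quorum: 30% of 829 = 248.70, rounded up to 249; 250 present. Satisfied.
Vote: requires a majority of the votes cast (250 − 29 abstaining = 221); a majority of 221 is 111, so 111 needed; 142 in favor. Satisfied.

Valid — all requirements satisfied.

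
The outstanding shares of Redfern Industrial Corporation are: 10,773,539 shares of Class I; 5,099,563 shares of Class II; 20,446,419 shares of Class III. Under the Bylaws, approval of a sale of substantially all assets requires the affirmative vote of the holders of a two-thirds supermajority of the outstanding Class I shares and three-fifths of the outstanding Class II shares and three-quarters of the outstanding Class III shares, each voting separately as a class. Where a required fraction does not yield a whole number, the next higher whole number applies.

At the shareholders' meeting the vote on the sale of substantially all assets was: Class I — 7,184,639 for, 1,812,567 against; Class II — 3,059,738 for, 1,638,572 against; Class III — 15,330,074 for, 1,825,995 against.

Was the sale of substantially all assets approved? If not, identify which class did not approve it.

Class I: 2/3 of 10773539 = 7182359.33, rounded up to 7182360; 7,182,360 required, 7,184,639 in favor — approved.
Class II: 3/5 of 5099563 = 3059737.80, rounded up to 3059738; 3,059,738 required, 3,059,738 in favor — approved.
Class III: 3/4 of 20446419 = 15334814.25, rounded up to 15334815; 15,334,815 required, 15,330,074 in favor — not approved.

Not approved — the Class III shares did not give the required vote.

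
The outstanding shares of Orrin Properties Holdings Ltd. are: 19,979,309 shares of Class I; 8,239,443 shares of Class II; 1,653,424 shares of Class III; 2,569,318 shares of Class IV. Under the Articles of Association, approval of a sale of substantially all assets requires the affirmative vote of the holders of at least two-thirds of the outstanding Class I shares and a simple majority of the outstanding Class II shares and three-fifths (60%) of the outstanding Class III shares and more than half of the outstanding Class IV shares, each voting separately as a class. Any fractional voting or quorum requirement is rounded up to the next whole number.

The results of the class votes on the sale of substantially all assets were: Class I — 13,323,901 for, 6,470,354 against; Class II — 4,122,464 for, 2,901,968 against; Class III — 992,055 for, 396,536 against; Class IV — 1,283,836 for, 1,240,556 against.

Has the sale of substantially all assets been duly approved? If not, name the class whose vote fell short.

Class I: 2/3 of 19979309 = 13319539.33, rounded up to 13319540; 13,319,540 required, 13,323,901 in favor — approved.
Class II: a majority of 8239443 is 4119722; 4,119,722 required, 4,122,464 in favor — approved.
Class III: 3/5 of 1653424 = 992054.40, rounded up to 992055; 992,055 required, 992,055 in favor — approved.
Class IV: a majority of 2569318 is 1284660; 1,284,660 required, 1,283,836 in favor — not approved.

Not approved — the Class IV shares did not give the required vote.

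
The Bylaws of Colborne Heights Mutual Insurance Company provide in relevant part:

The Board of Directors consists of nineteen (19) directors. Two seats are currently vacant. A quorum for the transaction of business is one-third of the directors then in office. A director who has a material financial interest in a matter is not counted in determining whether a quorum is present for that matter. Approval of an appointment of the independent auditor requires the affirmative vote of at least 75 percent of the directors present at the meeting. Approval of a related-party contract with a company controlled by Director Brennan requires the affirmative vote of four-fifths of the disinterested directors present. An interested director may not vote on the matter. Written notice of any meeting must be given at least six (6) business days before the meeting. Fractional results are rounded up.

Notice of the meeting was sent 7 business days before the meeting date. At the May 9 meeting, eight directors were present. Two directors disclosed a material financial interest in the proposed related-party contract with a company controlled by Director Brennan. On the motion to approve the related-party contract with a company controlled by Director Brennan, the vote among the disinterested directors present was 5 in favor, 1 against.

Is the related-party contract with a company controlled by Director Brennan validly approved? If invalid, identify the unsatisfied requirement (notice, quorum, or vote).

Notice: 7 business days given; 6 required (7 ≥ 6). Satisfied.
Quorum: 8 present, but the 2 interested directors do not count, leaving 6. Quorum is 6. Satisfied.
Vote: the related-party contract with a company controlled by Director Brennan requires four-fifths of the disinterested directors present (8 − 2 = 6). 4/5 of 6 = 4.80, rounded up to 5, so 5 affirmative votes are needed; 5 voted in favor. Satisfied.

Valid — all requirements satisfied.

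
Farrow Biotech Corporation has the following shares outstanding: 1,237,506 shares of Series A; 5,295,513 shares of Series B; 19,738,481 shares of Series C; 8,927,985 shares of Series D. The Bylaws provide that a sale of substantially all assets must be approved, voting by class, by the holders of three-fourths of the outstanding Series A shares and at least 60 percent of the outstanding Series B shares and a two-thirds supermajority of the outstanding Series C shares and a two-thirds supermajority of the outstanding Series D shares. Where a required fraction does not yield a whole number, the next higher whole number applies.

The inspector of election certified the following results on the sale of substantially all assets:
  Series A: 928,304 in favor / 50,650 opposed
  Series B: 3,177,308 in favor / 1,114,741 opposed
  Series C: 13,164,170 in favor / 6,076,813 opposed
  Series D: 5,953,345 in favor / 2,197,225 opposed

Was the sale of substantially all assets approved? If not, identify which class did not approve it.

Series A: 3/4 of 1237506 = 928129.50, rounded up to 928130; 928,130 required, 928,304 in favor — approved.
Series B: 3/5 of 5295513 = 3177307.80, rounded up to 3177308; 3,177,308 required, 3,177,308 in favor — approved.
Series C: 2/3 of 19738481 = 13158987.33, rounded up to 13158988; 13,158,988 required, 13,164,170 in favor — approved.
Series D: 2/3 of 8927985 = 5951990; 5,951,990 required, 5,953,345 in favor — approved.

Approved — every class gave the required vote.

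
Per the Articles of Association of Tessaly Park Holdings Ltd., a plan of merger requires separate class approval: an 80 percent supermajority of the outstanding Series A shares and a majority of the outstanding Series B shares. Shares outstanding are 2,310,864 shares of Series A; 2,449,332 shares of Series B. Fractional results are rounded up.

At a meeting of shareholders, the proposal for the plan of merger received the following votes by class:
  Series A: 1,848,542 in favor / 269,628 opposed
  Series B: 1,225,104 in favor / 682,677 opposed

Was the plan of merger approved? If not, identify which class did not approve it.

Series A: 4/5 of 2310864 = 1848691.20, rounded up to 1848692; 1,848,692 required, 1,848,542 in favor — not approved.
Series B: a majority of 2449332 is 1224667; 1,224,667 required, 1,225,104 in favor — approved.

Not approved — the Series A shares did not give the required vote.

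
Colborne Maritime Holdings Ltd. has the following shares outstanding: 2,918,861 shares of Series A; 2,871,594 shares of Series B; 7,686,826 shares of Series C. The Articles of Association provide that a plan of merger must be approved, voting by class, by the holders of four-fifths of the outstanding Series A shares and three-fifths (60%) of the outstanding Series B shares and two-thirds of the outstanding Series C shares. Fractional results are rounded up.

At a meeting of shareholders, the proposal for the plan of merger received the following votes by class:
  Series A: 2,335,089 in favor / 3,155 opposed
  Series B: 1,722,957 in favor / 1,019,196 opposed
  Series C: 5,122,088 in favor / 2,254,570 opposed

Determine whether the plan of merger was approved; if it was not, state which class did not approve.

Series A: 4/5 of 2918861 = 2335088.80, rounded up to 2335089; 2,335,089 required, 2,335,089 in favor — approved.
Series B: 3/5 of 2871594 = 1722956.40, rounded up to 1722957; 1,722,957 required, 1,722,957 in favor — approved.
Series C: 2/3 of 7686826 = 5124550.67, rounded up to 5124551; 5,124,551 required, 5,122,088 in favor — not approved.

Not approved — the Series C shares did not give the required vote.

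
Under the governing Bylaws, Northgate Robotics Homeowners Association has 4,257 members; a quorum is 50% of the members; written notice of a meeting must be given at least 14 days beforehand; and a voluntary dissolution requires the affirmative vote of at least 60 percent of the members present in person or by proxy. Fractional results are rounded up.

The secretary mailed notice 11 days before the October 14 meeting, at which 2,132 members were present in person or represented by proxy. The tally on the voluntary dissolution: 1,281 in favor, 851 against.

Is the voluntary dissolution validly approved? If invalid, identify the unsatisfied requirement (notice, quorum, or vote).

Notice: 11 days given; 14 required. Not satisfied.
Quorum: 50% of 4,257 = 2,128.50, rounded up to 2,129; 2,132 present. Satisfied.
Vote: requires three-fifths of those present (2,132); 3/5 of 2132 = 1279.20, rounded up to 1280, so 1,280 needed; 1,281 in favor. Satisfied.

Invalid — notice requirement not satisfied.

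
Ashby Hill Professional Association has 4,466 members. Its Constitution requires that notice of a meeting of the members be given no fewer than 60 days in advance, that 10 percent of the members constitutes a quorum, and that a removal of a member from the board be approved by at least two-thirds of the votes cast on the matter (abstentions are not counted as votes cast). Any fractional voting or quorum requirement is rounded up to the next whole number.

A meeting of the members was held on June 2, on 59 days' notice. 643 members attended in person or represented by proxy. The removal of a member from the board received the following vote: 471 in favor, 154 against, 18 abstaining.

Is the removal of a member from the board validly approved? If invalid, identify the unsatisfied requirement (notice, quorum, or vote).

Notice: 59 days given; 60 required. Not satisfied.
Quorum: 10% of 4,466 = 446.60, rounded up to 447; 643 present. Satisfied.
Vote: requires two-thirds of the votes cast (643 − 18 abstaining = 625); 2/3 of 625 = 416.67, rounded up to 417, so 417 needed; 471 in favor. Satisfied.

Invalid — notice requirement not satisfied.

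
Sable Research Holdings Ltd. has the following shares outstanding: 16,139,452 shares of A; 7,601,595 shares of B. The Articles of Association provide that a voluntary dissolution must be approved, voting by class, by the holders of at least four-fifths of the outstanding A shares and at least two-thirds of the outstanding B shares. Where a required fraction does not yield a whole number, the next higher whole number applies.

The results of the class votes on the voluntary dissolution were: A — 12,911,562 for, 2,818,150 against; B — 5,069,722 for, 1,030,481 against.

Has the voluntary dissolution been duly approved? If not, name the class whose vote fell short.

Approved — every class gave the required vote.

A: 4/5 of 16139452 = 12911561.60, rounded up to 12911562; 12,911,562 required, 12,911,562 in favor — approved.
B: 2/3 of 7601595 = 5067730; 5,067,730 required, 5,069,722 in favor — approved.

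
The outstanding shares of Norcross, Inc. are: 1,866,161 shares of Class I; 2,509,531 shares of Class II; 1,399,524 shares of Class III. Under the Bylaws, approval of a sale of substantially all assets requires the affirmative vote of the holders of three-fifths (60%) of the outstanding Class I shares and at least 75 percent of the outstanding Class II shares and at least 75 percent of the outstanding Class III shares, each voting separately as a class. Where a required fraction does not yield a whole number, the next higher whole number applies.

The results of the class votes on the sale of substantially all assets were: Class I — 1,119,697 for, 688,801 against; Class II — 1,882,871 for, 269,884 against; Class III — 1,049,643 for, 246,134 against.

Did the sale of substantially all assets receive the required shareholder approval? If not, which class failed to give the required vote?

Approved — every class gave the required vote.

Class I: 3/5 of 1866161 = 1119696.60, rounded up to 1119697; 1,119,697 required, 1,119,697 in favor — approved.
Class II: 3/4 of 2509531 = 1882148.25, rounded up to 1882149; 1,882,149 required, 1,882,871 in favor — approved.
Class III: 3/4 of 1399524 = 1049643; 1,049,643 required, 1,049,643 in favor — approved.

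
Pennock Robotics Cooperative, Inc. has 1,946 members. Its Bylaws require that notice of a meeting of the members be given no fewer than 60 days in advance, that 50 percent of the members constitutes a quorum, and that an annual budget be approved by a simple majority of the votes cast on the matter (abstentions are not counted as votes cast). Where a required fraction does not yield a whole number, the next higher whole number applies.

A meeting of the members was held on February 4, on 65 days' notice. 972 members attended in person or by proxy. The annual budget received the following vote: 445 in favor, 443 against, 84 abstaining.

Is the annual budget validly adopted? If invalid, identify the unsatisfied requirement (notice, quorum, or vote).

Invalid — quorum requirement not satisfied.

Notice: 65 days given; 60 required. Satisfied.
Quorum: 50% of 1,946 = 973; 972 present. Not satisfied.
Vote: requires a majority of the votes cast (972 − 84 abstaining = 888); a majority of 888 is 445, so 445 needed; 445 in favor. Satisfied.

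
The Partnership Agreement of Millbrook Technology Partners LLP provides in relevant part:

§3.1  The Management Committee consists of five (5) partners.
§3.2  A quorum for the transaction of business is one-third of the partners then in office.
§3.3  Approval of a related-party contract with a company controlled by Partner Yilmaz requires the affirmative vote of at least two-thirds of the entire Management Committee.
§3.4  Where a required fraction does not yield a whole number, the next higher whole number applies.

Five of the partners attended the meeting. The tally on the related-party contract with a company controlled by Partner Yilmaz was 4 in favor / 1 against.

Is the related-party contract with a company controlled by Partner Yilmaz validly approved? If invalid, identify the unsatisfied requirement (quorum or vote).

Valid — all requirements satisfied.

Quorum: 5 present; quorum is 2. Satisfied.
Vote: the related-party contract with a company controlled by Partner Yilmaz requires two-thirds of the entire Management Committee (5). 2/3 of 5 = 3.33, rounded up to 4, so 4 affirmative votes are needed; 4 voted in favor. Satisfied.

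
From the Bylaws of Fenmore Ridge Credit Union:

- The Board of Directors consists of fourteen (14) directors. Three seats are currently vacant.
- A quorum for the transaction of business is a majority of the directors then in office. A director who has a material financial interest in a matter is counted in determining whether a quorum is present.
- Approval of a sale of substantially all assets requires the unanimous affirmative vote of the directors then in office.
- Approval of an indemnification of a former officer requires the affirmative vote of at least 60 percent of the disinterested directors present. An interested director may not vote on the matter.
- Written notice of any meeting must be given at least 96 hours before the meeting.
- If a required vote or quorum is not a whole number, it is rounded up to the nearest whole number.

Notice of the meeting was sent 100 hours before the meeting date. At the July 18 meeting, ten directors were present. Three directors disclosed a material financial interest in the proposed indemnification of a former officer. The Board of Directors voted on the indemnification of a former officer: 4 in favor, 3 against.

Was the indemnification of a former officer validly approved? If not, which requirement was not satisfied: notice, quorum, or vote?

Invalid — vote requirement not satisfied.

Notice: 100 hours given; 96 required (100 ≥ 96). Satisfied.
Quorum: 10 present (interested directors count toward quorum); quorum is 6. Satisfied.
Vote: the indemnification of a former officer requires three-fifths of the disinterested directors present (10 − 3 = 7). 3/5 of 7 = 4.20, rounded up to 5, so 5 affirmative votes are needed; 4 voted in favor. Not satisfied.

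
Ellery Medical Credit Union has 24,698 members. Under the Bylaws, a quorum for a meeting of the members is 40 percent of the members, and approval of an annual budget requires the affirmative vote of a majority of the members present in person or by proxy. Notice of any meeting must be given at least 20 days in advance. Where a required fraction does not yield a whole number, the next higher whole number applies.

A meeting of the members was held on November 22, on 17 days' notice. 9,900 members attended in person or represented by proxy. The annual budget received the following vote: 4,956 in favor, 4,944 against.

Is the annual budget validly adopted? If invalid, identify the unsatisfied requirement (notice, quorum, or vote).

Invalid — notice requirement not satisfied.

Notice: 17 days given; 20 required. Not satisfied.
Quorum: 40% of 24,698 = 9,879.20, rounded up to 9,880; 9,900 present. Satisfied.
Vote: requires a majority of those present (9,900); a majority of 9900 is 4951, so 4,951 needed; 4,956 in favor. Satisfied.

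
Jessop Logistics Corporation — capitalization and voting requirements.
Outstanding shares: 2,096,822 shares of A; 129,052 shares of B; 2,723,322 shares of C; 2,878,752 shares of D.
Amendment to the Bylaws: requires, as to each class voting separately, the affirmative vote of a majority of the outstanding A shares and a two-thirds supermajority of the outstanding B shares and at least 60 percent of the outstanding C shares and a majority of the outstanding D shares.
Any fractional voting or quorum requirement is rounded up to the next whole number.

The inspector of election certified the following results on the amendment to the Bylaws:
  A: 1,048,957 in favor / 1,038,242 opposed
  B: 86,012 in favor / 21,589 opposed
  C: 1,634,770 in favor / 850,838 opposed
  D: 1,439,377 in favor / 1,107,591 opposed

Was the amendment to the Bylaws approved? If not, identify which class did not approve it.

Not approved — the B shares did not give the required vote.

A: a majority of 2096822 is 1048412; 1,048,412 required, 1,048,957 in favor — approved.
B: 2/3 of 129052 = 86034.67, rounded up to 86035; 86,035 required, 86,012 in favor — not approved.
C: 3/5 of 2723322 = 1633993.20, rounded up to 1633994; 1,633,994 required, 1,634,770 in favor — approved.
D: a majority of 2878752 is 1439377; 1,439,377 required, 1,439,377 in favor — approved.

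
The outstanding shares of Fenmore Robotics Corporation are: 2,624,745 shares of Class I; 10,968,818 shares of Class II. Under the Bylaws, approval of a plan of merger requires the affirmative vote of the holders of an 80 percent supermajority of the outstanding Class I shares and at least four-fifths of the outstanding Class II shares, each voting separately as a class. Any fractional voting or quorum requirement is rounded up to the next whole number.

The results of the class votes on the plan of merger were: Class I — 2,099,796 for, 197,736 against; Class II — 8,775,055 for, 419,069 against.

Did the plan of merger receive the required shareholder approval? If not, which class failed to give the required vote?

Class I: 4/5 of 2624745 = 2099796; 2,099,796 required, 2,099,796 in favor — approved.
Class II: 4/5 of 10968818 = 8775054.40, rounded up to 8775055; 8,775,055 required, 8,775,055 in favor — approved.

Approved — every class gave the required vote.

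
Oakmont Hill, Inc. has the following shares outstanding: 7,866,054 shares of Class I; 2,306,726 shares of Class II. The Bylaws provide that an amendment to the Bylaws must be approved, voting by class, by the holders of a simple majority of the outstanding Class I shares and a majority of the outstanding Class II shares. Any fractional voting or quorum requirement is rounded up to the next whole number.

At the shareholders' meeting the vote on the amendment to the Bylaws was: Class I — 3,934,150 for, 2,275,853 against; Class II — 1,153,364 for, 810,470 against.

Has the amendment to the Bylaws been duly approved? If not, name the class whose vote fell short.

Approved — every class gave the required vote.

Class I: a majority of 7866054 is 3933028; 3,933,028 required, 3,934,150 in favor — approved.
Class II: a majority of 2306726 is 1153364; 1,153,364 required, 1,153,364 in favor — approved.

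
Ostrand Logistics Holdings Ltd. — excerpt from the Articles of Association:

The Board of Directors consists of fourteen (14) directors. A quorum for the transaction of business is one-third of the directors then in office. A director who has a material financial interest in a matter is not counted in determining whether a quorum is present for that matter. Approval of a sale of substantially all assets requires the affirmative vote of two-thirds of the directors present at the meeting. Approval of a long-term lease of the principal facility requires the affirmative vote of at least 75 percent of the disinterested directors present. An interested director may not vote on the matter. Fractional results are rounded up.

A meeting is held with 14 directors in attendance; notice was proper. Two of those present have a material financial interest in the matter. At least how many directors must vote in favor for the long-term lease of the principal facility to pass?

9

The long-term lease of the principal facility requires three-fourths of the disinterested directors present (14 − 2 = 12).
3/4 of 12 = 9.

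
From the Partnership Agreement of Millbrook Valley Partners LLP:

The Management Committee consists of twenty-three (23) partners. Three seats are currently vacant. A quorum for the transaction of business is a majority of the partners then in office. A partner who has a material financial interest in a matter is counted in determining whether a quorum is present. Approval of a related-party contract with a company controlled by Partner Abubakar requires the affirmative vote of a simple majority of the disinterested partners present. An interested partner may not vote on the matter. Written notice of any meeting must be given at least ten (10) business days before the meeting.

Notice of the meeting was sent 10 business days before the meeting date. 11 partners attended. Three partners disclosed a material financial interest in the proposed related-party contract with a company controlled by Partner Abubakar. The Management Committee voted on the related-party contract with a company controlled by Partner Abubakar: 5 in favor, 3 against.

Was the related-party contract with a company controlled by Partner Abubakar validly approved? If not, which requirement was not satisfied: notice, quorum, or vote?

Notice: 10 business days given; 10 required (10 ≥ 10). Satisfied.
Quorum: 11 present (interested partners count toward quorum); quorum is 11. Satisfied.
Vote: the related-party contract with a company controlled by Partner Abubakar requires a majority of the disinterested partners present (11 − 3 = 8). A majority of 8 is 5, so 5 affirmative votes are needed; 5 voted in favor. Satisfied.

Valid — all requirements satisfied.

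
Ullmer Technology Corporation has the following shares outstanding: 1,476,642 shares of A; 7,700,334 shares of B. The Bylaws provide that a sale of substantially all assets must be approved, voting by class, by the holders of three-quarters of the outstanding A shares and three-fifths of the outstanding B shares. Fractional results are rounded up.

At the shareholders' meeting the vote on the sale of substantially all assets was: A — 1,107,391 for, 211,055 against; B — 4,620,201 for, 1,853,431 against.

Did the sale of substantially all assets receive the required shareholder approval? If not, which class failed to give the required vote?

Not approved — the A shares did not give the required vote.

A: 3/4 of 1476642 = 1107481.50, rounded up to 1107482; 1,107,482 required, 1,107,391 in favor — not approved.
B: 3/5 of 7700334 = 4620200.40, rounded up to 4620201; 4,620,201 required, 4,620,201 in favor — approved.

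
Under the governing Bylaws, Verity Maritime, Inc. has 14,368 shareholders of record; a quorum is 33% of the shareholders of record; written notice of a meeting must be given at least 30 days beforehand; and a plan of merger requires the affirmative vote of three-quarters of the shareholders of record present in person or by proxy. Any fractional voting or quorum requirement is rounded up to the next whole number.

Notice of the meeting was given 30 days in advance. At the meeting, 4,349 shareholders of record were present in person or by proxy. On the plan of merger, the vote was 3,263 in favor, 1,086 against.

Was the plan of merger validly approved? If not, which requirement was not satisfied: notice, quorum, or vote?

Invalid — quorum requirement not satisfied.

Notice: 30 days given; 30 required. Satisfied.
Quorum: 33% of 14,368 = 4,741.44, rounded up to 4,742; 4,349 present. Not satisfied.
Vote: requires three-fourths of those present (4,349); 3/4 of 4349 = 3261.75, rounded up to 3262, so 3,262 needed; 3,263 in favor. Satisfied.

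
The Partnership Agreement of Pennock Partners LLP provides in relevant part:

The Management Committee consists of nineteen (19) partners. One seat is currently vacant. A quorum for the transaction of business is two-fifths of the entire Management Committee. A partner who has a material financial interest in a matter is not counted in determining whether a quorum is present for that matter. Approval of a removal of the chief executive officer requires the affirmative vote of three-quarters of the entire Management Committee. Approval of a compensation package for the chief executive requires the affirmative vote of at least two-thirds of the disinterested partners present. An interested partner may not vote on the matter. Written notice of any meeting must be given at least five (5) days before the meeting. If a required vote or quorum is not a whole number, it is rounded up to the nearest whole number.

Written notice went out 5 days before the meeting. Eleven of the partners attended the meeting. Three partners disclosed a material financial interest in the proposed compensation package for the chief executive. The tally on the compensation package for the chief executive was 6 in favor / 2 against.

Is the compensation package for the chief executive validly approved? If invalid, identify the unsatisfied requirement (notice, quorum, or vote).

Valid — all requirements satisfied.

Notice: 5 days given; 5 required (5 ≥ 5). Satisfied.
Quorum: 11 present, but the 3 interested partners do not count, leaving 8. Quorum is 8. Satisfied.
Vote: the compensation package for the chief executive requires two-thirds of the disinterested partners present (11 − 3 = 8). 2/3 of 8 = 5.33, rounded up to 6, so 6 affirmative votes are needed; 6 voted in favor. Satisfied.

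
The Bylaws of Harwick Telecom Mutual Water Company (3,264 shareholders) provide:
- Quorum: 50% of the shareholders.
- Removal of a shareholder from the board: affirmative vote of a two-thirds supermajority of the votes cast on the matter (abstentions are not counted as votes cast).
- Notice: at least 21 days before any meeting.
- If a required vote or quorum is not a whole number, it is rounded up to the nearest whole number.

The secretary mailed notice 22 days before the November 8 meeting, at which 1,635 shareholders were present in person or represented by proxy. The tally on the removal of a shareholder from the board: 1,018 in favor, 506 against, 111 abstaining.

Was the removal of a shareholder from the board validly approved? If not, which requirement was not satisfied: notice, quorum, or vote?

Valid — all requirements satisfied.

Notice: 22 days given; 21 required. Satisfied.
Quorum: 50% of 3,264 = 1,632; 1,635 present. Satisfied.
Vote: requires two-thirds of the votes cast (1,635 − 111 abstaining = 1,524); 2/3 of 1524 = 1016, so 1,016 needed; 1,018 in favor. Satisfied.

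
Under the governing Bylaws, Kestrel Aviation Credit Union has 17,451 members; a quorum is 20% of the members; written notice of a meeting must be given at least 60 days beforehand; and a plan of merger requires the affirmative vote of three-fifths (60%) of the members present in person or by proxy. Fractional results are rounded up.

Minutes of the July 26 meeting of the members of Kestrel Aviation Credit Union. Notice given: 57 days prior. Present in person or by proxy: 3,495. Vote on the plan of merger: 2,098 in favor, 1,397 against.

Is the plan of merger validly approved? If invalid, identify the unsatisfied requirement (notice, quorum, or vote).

Notice: 57 days given; 60 required. Not satisfied.
Quorum: 20% of 17,451 = 3,490.20, rounded up to 3,491; 3,495 present. Satisfied.
Vote: requires three-fifths of those present (3,495); 3/5 of 3495 = 2097, so 2,097 needed; 2,098 in favor. Satisfied.

Invalid — notice requirement not satisfied.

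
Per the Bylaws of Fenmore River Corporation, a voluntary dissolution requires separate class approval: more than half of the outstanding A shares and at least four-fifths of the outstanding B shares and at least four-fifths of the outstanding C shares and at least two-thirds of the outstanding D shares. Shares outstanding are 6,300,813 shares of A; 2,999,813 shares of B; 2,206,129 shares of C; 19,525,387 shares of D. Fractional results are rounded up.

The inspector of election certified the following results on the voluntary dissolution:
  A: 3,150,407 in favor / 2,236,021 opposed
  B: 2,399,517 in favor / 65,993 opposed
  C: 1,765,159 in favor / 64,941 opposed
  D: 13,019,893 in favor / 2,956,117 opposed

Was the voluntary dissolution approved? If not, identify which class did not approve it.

Not approved — the B shares did not give the required vote.

A: a majority of 6300813 is 3150407; 3,150,407 required, 3,150,407 in favor — approved.
B: 4/5 of 2999813 = 2399850.40, rounded up to 2399851; 2,399,851 required, 2,399,517 in favor — not approved.
C: 4/5 of 2206129 = 1764903.20, rounded up to 1764904; 1,764,904 required, 1,765,159 in favor — approved.
D: 2/3 of 19525387 = 13016924.67, rounded up to 13016925; 13,016,925 required, 13,019,893 in favor — approved.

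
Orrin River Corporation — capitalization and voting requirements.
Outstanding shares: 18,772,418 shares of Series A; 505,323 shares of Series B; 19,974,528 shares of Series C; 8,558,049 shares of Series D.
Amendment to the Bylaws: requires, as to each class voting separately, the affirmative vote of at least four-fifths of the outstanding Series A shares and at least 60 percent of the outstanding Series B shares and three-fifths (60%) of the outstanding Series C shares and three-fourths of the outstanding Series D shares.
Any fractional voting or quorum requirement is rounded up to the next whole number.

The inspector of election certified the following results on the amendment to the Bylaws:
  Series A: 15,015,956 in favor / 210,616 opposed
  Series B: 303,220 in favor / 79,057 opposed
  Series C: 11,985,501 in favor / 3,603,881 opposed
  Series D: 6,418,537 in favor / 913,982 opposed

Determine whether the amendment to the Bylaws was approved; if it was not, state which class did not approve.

Not approved — the Series A shares did not give the required vote.

Series A: 4/5 of 18772418 = 15017934.40, rounded up to 15017935; 15,017,935 required, 15,015,956 in favor — not approved.
Series B: 3/5 of 505323 = 303193.80, rounded up to 303194; 303,194 required, 303,220 in favor — approved.
Series C: 3/5 of 19974528 = 11984716.80, rounded up to 11984717; 11,984,717 required, 11,985,501 in favor — approved.
Series D: 3/4 of 8558049 = 6418536.75, rounded up to 6418537; 6,418,537 required, 6,418,537 in favor — approved.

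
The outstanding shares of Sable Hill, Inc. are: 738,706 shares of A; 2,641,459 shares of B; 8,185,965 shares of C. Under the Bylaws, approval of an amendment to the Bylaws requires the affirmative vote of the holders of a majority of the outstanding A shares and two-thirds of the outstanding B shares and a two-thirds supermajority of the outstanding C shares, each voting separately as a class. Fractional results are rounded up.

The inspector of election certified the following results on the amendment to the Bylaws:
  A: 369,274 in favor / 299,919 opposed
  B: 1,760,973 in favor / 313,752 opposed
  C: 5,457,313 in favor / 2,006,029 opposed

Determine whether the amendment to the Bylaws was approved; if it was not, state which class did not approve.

A: a majority of 738706 is 369354; 369,354 required, 369,274 in favor — not approved.
B: 2/3 of 2641459 = 1760972.67, rounded up to 1760973; 1,760,973 required, 1,760,973 in favor — approved.
C: 2/3 of 8185965 = 5457310; 5,457,310 required, 5,457,313 in favor — approved.

Not approved — the A shares did not give the required vote.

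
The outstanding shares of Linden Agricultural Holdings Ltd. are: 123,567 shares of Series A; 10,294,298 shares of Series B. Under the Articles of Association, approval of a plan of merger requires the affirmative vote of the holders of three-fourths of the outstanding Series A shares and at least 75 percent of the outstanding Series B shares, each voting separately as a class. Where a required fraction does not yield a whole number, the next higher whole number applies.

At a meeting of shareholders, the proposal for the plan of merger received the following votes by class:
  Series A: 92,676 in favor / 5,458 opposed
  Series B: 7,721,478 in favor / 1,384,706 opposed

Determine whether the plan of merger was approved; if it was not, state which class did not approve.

Series A: 3/4 of 123567 = 92675.25, rounded up to 92676; 92,676 required, 92,676 in favor — approved.
Series B: 3/4 of 10294298 = 7720723.50, rounded up to 7720724; 7,720,724 required, 7,721,478 in favor — approved.

Approved — every class gave the required vote.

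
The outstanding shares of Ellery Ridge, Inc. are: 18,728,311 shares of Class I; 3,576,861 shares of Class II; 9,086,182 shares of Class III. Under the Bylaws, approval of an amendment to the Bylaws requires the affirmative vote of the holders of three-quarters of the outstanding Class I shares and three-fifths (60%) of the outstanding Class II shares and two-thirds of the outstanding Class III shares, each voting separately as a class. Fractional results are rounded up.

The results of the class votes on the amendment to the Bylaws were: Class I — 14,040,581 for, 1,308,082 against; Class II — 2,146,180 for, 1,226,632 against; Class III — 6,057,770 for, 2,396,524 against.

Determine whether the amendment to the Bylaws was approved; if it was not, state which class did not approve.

Not approved — the Class I shares did not give the required vote.

Class I: 3/4 of 18728311 = 14046233.25, rounded up to 14046234; 14,046,234 required, 14,040,581 in favor — not approved.
Class II: 3/5 of 3576861 = 2146116.60, rounded up to 2146117; 2,146,117 required, 2,146,180 in favor — approved.
Class III: 2/3 of 9086182 = 6057454.67, rounded up to 6057455; 6,057,455 required, 6,057,770 in favor — approved.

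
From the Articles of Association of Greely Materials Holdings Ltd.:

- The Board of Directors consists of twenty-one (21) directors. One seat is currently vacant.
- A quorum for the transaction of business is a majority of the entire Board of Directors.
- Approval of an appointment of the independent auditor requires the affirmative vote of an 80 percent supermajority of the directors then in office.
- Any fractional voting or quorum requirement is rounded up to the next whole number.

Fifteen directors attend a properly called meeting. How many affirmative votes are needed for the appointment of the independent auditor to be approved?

The appointment of the independent auditor requires four-fifths of the directors then in office (20).
4/5 of 20 = 16.
(Only 15 can vote, so the appointment of the independent auditor cannot pass at this meeting, but the required vote is still 16.)

16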